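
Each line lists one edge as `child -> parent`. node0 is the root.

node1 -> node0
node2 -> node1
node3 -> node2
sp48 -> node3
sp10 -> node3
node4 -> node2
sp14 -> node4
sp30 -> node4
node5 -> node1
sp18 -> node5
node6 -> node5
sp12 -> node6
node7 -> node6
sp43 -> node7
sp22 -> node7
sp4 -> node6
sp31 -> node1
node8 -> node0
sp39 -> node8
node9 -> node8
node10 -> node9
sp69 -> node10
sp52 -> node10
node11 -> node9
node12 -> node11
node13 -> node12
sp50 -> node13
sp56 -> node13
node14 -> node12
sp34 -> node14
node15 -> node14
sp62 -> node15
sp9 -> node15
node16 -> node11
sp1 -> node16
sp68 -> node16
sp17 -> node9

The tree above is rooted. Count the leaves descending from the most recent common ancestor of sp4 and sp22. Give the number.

4

The MRCA of sp4 and sp22 is the node subtending (sp12,(sp43,sp22),sp4).
That clade contains 4 terminal taxa: sp12, sp22, sp4, sp43.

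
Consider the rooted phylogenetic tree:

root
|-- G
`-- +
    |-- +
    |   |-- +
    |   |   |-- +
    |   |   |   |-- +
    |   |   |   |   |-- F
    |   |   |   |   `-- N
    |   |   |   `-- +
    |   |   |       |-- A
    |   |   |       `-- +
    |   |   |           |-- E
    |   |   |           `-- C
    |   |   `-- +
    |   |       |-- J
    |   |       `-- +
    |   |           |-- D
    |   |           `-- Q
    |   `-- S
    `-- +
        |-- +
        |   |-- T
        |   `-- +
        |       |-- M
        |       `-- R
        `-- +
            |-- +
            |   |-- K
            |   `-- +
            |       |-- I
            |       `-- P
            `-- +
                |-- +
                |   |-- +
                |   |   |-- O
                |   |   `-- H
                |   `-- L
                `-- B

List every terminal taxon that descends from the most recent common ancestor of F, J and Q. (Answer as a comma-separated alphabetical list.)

A, C, D, E, F, J, N, Q

Tracing F: it sits inside (F,N).
Tracing J: it sits inside (J,(D,Q)).
Tracing Q: it sits inside (D,Q).
The smallest clade enclosing all 3 is (((F,N),(A,(E,C))),(J,(D,Q))); the answer is its 8 terminal taxa in alphabetical order.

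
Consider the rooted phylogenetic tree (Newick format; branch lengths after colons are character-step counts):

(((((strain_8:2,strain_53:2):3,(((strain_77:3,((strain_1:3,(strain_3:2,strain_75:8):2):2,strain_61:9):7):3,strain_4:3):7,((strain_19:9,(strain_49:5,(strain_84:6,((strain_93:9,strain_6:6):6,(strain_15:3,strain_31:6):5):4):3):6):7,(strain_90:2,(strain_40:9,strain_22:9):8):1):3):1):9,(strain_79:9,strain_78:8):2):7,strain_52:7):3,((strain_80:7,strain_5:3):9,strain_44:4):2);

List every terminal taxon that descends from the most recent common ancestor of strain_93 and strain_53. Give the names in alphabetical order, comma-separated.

strain_1, strain_15, strain_19, strain_22, strain_3, strain_31, strain_4, strain_40, strain_49, strain_53, strain_6, strain_61, strain_75, strain_77, strain_8, strain_84, strain_90, strain_93

Tracing strain_93: it sits inside (strain_93,strain_6).
Tracing strain_53: it sits inside (strain_8,strain_53).
The smallest clade enclosing both is ((strain_8,strain_53),(((strain_77,((strain_1,(strain_3,strain_75)),strain_61)),strain_4),((strain_19,(strain_49,(strain_84,((strain_93,strain_6),(strain_15,strain_31))))),(strain_90,(strain_40,strain_22))))); the answer is its 18 terminal taxa in alphabetical order.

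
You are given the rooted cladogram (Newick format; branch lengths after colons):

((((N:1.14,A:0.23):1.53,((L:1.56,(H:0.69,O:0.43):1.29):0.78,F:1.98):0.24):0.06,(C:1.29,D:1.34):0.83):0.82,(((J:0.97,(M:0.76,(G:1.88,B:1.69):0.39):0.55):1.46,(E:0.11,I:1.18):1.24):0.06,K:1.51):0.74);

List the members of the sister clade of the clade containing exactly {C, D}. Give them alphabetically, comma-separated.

A, F, H, L, N, O

The clade containing exactly {C, D} attaches to the tree at the node subtending (((N,A),((L,(H,O)),F)),(C,D)).
The other lineage descending from that same node — the sister group — is ((N,A),((L,(H,O)),F)); its 6 tips in alphabetical order are the answer.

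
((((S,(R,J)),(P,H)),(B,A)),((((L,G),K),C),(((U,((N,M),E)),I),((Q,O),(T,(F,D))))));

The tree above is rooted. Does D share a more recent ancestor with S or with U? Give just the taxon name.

U

The MRCA of D and U subtends (((U,((N,M),E)),I),((Q,O),(T,(F,D)))) (10 taxa).
The MRCA of D and S is the root, subtending the entire tree (21 taxa).
The first is nested inside the second, so D shares a more recent common ancestor with U.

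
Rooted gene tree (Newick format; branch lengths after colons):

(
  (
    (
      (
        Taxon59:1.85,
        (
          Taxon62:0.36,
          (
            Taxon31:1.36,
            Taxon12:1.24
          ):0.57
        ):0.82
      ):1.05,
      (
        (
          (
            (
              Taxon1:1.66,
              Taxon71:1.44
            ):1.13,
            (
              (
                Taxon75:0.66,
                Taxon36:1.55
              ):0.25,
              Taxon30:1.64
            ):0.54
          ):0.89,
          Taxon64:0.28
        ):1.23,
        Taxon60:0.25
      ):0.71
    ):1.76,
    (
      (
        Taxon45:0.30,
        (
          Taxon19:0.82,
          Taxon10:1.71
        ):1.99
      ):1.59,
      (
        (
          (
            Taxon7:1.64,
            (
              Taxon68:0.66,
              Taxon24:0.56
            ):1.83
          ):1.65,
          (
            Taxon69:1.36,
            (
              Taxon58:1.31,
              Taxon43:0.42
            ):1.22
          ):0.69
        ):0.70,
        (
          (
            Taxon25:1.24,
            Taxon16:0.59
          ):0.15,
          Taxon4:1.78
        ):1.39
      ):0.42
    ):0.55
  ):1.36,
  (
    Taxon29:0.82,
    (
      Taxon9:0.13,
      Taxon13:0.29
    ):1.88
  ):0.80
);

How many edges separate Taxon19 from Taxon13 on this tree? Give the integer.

The MRCA of Taxon19 and Taxon13 is the root of the tree.
From Taxon19 up to that node: 5 branches. From Taxon13 up to the same node: 3 branches. Total: 5 + 3 = 8.

8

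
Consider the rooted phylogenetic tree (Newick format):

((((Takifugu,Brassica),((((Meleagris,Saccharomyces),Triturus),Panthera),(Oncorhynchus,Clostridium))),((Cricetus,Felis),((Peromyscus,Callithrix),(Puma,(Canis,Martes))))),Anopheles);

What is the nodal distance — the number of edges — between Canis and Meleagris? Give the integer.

11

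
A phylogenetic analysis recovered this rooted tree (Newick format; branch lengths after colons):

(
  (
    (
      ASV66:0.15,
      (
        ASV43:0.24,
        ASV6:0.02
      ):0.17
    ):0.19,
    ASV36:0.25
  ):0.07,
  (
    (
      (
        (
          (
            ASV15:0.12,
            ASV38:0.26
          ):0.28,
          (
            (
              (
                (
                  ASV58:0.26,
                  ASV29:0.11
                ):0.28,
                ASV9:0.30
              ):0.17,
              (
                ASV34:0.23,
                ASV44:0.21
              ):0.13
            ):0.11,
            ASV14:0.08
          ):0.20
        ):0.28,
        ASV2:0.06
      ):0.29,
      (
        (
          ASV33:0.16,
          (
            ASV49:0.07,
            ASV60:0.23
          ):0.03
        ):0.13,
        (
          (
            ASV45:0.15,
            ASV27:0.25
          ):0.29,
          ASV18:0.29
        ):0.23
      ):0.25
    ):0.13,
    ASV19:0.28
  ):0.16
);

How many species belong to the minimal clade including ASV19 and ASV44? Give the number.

16

The MRCA of ASV19 and ASV44 is the node subtending (((((ASV15,ASV38),((((ASV58,ASV29),ASV9),(ASV34,ASV44)),ASV14)),ASV2),((ASV33,(ASV49,ASV60)),((ASV45,ASV27),ASV18))),ASV19).
That clade contains 16 terminal taxa: ASV14, ASV15, ASV18, ASV19, ASV2, ASV27, ASV29, ASV33, ASV34, ASV38, ASV44, ASV45, ASV49, ASV58, ASV60, ASV9.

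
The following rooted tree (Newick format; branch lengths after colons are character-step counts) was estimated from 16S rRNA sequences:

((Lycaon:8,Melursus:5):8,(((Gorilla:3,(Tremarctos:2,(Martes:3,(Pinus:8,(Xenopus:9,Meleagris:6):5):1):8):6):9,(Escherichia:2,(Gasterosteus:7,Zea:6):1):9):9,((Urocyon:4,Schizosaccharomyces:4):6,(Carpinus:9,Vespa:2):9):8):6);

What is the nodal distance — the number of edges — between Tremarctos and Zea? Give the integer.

The MRCA of Tremarctos and Zea is the node subtending ((Gorilla,(Tremarctos,(Martes,(Pinus,(Xenopus,Meleagris))))),(Escherichia,(Gasterosteus,Zea))).
From Tremarctos up to that node: 3 branches. From Zea up to the same node: 3 branches. Total: 3 + 3 = 6.

6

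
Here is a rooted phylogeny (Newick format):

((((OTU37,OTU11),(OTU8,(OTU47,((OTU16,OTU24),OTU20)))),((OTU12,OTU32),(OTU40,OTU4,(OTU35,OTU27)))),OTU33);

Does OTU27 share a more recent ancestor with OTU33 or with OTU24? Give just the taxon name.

The MRCA of OTU27 and OTU24 subtends (((OTU37,OTU11),(OTU8,(OTU47,((OTU16,OTU24),OTU20)))),((OTU12,OTU32),(OTU40,OTU4,(OTU35,OTU27)))) (13 taxa).
The MRCA of OTU27 and OTU33 is the root, subtending the entire tree (14 taxa).
The first is nested inside the second, so OTU27 shares a more recent common ancestor with OTU24.

OTU24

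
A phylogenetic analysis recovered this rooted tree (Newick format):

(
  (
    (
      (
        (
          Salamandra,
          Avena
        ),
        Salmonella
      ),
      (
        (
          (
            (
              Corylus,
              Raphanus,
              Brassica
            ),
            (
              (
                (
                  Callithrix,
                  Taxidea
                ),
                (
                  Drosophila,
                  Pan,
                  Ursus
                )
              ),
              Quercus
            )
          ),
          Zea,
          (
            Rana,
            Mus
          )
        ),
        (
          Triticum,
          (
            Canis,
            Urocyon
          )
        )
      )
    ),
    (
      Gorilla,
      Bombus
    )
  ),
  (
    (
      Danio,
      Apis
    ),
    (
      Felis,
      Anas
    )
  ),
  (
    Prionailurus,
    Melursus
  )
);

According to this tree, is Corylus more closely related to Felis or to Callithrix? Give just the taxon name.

Callithrix

The MRCA of Corylus and Callithrix subtends ((Corylus,Raphanus,Brassica),(((Callithrix,Taxidea),(Drosophila,Pan,Ursus)),Quercus)) (9 taxa).
The MRCA of Corylus and Felis is the root, subtending the entire tree (26 taxa).
The first is nested inside the second, so Corylus shares a more recent common ancestor with Callithrix.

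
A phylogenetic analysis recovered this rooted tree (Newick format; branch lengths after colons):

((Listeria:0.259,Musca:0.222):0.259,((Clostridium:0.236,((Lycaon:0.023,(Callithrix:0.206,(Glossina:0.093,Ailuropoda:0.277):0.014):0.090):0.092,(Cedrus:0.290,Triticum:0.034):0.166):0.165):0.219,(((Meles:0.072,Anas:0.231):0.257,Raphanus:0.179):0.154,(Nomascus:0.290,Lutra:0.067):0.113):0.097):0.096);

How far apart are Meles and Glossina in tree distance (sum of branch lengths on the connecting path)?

The path runs Meles → … → MRCA → … → Glossina; the MRCA is the node subtending ((Clostridium,((Lycaon,(Callithrix,(Glossina,Ailuropoda))),(Cedrus,Triticum))),(((Meles,Anas),Raphanus),(Nomascus,Lutra))).
Branch lengths along that path: 0.072 + 0.257 + 0.154 + 0.097 + 0.219 + 0.165 + 0.092 + 0.090 + 0.014 + 0.093 = 1.253.

1.253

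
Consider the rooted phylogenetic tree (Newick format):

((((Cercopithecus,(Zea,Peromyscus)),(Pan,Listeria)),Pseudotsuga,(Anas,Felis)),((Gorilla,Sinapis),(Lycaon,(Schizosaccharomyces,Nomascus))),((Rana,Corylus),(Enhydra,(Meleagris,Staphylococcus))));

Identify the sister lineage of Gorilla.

Sinapis

Gorilla attaches to the tree at the node subtending (Gorilla,Sinapis).
The other lineage descending from that same node — the sister group — is the single tip Sinapis.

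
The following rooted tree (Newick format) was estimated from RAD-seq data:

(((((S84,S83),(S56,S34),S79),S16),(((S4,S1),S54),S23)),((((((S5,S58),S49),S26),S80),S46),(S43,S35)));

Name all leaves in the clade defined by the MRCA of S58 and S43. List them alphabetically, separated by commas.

S26, S35, S43, S46, S49, S5, S58, S80

Tracing S58: it sits inside (S5,S58).
Tracing S43: it sits inside (S43,S35).
The smallest clade enclosing both is ((((((S5,S58),S49),S26),S80),S46),(S43,S35)); the answer is its 8 terminal taxa in alphabetical order.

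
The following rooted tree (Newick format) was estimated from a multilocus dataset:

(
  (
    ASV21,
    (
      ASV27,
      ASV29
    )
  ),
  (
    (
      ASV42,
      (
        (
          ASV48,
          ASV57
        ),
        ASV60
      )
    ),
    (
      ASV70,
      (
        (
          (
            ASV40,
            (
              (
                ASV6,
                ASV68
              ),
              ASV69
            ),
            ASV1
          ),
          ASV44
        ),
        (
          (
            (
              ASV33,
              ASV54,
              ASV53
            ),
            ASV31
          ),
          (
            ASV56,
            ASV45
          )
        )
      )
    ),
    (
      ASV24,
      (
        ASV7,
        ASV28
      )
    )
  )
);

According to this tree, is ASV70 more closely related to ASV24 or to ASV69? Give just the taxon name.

The MRCA of ASV70 and ASV69 subtends (ASV70,(((ASV40,((ASV6,ASV68),ASV69),ASV1),ASV44),(((ASV33,ASV54,ASV53),ASV31),(ASV56,ASV45)))) (13 taxa).
The MRCA of ASV70 and ASV24 subtends ((ASV42,((ASV48,ASV57),ASV60)),(ASV70,(((ASV40,((ASV6,ASV68),ASV69),ASV1),ASV44),(((ASV33,ASV54,ASV53),ASV31),(ASV56,ASV45)))),(ASV24,(ASV7,ASV28))) (20 taxa).
The first is nested inside the second, so ASV70 shares a more recent common ancestor with ASV69.

ASV69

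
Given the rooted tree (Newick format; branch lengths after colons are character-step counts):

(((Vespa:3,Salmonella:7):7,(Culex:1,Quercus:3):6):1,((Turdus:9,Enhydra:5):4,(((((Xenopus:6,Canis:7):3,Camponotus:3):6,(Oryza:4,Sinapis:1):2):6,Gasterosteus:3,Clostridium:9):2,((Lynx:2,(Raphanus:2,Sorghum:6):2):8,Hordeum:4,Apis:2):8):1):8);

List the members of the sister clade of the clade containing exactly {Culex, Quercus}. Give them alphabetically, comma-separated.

Salmonella, Vespa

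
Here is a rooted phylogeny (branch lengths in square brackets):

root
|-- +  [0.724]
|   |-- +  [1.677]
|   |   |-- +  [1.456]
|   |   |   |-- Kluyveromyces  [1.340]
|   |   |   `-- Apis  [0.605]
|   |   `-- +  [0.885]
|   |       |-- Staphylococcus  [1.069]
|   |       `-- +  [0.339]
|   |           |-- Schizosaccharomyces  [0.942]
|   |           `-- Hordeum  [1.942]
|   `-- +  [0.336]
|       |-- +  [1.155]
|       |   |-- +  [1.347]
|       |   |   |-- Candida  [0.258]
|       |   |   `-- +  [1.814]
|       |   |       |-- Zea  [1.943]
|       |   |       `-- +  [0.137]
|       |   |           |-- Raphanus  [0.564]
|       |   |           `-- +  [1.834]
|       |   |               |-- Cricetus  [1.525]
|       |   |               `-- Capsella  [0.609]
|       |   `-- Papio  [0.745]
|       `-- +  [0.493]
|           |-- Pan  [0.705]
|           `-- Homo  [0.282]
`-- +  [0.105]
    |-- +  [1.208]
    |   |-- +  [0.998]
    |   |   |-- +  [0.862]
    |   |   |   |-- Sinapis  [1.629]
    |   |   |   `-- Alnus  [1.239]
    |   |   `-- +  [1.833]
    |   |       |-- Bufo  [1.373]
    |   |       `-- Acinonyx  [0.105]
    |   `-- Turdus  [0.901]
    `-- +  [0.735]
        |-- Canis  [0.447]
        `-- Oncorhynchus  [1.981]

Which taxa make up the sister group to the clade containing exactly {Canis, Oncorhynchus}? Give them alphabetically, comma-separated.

The clade containing exactly {Canis, Oncorhynchus} attaches to the tree at the node subtending ((((Sinapis,Alnus),(Bufo,Acinonyx)),Turdus),(Canis,Oncorhynchus)).
The other lineage descending from that same node — the sister group — is (((Sinapis,Alnus),(Bufo,Acinonyx)),Turdus); its 5 tips in alphabetical order are the answer.

Acinonyx, Alnus, Bufo, Sinapis, Turdus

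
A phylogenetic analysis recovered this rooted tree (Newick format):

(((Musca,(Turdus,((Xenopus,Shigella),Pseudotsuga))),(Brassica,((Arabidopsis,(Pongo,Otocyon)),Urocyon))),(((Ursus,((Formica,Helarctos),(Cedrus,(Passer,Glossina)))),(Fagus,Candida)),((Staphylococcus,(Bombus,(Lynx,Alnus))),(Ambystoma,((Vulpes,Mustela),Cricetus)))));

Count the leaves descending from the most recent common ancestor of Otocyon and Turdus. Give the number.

The MRCA of Otocyon and Turdus is the node subtending ((Musca,(Turdus,((Xenopus,Shigella),Pseudotsuga))),(Brassica,((Arabidopsis,(Pongo,Otocyon)),Urocyon))).
That clade contains 10 terminal taxa: Arabidopsis, Brassica, Musca, Otocyon, Pongo, Pseudotsuga, Shigella, Turdus, Urocyon, Xenopus.

10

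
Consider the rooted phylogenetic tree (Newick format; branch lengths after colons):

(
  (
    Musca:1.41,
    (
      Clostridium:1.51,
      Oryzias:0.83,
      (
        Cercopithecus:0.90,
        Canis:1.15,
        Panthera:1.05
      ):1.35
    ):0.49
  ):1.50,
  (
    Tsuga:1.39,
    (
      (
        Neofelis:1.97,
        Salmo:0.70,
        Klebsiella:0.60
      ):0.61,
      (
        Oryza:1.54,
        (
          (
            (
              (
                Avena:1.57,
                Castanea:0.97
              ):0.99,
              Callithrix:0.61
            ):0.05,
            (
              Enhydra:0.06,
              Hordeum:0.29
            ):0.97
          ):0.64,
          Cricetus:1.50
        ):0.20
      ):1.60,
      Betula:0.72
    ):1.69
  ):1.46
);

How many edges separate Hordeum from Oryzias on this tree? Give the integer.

10

The MRCA of Hordeum and Oryzias is the root of the tree.
From Hordeum up to that node: 7 branches. From Oryzias up to the same node: 3 branches. Total: 7 + 3 = 10.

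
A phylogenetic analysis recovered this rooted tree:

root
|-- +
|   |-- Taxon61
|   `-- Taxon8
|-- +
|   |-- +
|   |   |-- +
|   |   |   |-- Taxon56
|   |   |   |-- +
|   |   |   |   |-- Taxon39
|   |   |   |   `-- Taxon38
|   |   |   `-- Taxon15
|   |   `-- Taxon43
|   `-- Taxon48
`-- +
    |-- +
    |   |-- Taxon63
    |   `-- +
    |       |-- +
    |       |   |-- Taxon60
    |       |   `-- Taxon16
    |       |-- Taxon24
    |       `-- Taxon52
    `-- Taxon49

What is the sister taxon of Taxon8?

Taxon61

Taxon8 attaches to the tree at the node subtending (Taxon61,Taxon8).
The other lineage descending from that same node — the sister group — is the single tip Taxon61.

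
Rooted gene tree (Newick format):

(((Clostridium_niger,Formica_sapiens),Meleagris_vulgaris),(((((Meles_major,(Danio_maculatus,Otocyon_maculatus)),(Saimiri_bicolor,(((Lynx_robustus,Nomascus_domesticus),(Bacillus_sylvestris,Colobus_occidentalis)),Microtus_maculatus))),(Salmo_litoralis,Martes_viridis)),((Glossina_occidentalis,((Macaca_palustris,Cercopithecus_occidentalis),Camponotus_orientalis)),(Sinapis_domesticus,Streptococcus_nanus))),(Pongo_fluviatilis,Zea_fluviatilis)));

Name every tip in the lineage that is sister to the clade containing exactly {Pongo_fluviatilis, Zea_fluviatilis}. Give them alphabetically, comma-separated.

Bacillus_sylvestris, Camponotus_orientalis, Cercopithecus_occidentalis, Colobus_occidentalis, Danio_maculatus, Glossina_occidentalis, Lynx_robustus, Macaca_palustris, Martes_viridis, Meles_major, Microtus_maculatus, Nomascus_domesticus, Otocyon_maculatus, Saimiri_bicolor, Salmo_litoralis, Sinapis_domesticus, Streptococcus_nanus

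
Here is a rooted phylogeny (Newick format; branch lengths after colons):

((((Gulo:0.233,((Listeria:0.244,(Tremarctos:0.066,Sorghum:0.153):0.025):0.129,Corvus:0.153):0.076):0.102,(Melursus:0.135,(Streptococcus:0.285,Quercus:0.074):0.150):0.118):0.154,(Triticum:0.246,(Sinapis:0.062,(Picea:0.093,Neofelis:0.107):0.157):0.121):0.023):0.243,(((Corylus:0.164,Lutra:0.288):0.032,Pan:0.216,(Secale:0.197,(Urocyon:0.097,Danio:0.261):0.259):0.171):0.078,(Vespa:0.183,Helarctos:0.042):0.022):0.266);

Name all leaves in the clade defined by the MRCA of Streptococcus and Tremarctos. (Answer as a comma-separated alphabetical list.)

Corvus, Gulo, Listeria, Melursus, Quercus, Sorghum, Streptococcus, Tremarctos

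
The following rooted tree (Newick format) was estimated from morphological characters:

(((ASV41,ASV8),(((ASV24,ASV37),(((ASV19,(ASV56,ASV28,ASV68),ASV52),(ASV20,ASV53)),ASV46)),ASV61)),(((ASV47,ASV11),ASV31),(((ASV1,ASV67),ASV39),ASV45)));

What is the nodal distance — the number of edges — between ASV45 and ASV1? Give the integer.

4

The MRCA of ASV45 and ASV1 is the node subtending (((ASV1,ASV67),ASV39),ASV45).
From ASV45 up to that node: 1 branch. From ASV1 up to the same node: 3 branches. Total: 1 + 3 = 4.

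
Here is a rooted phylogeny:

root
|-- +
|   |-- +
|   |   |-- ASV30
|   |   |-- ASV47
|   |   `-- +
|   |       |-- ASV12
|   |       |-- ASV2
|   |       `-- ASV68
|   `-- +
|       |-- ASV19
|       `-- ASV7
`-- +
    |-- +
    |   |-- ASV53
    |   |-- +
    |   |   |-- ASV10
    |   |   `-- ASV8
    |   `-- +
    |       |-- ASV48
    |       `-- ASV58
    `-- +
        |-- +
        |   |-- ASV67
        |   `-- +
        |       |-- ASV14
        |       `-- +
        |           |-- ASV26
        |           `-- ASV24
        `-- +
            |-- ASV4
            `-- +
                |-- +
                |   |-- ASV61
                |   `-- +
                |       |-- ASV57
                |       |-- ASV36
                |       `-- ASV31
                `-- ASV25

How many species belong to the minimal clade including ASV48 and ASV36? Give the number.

The MRCA of ASV48 and ASV36 is the node subtending ((ASV53,(ASV10,ASV8),(ASV48,ASV58)),((ASV67,(ASV14,(ASV26,ASV24))),(ASV4,((ASV61,(ASV57,ASV36,ASV31)),ASV25)))).
That clade contains 15 terminal taxa: ASV10, ASV14, ASV24, ASV25, ASV26, ASV31, ASV36, ASV4, ASV48, ASV53, ASV57, ASV58, ASV61, ASV67, ASV8.

15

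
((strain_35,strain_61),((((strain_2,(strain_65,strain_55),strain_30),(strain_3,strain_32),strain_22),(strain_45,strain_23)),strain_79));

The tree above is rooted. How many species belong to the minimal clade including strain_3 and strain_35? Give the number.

12

The MRCA of strain_3 and strain_35 is the root, so the clade is the entire tree.
That clade contains 12 terminal taxa: strain_2, strain_22, strain_23, strain_3, strain_30, strain_32, strain_35, strain_45, strain_55, strain_61, strain_65, strain_79.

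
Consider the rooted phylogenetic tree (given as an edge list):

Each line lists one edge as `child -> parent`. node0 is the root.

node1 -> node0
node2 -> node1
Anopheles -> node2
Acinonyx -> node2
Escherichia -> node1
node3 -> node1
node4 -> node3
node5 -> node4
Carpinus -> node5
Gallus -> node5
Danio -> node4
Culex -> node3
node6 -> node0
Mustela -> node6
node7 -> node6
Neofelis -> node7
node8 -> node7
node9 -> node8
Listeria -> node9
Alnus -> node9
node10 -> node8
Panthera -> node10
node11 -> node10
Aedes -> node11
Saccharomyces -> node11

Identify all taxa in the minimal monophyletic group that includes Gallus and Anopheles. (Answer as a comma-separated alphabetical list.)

Acinonyx, Anopheles, Carpinus, Culex, Danio, Escherichia, Gallus

Tracing Gallus: it sits inside (Carpinus,Gallus).
Tracing Anopheles: it sits inside (Anopheles,Acinonyx).
The smallest clade enclosing both is ((Anopheles,Acinonyx),Escherichia,(((Carpinus,Gallus),Danio),Culex)); the answer is its 7 terminal taxa in alphabetical order.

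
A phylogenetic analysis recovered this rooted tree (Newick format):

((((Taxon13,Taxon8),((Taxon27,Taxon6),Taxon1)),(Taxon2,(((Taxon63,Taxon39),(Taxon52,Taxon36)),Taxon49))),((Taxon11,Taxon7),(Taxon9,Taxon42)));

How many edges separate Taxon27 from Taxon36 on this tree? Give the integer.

9

The MRCA of Taxon27 and Taxon36 is the node subtending (((Taxon13,Taxon8),((Taxon27,Taxon6),Taxon1)),(Taxon2,(((Taxon63,Taxon39),(Taxon52,Taxon36)),Taxon49))).
From Taxon27 up to that node: 4 branches. From Taxon36 up to the same node: 5 branches. Total: 4 + 5 = 9.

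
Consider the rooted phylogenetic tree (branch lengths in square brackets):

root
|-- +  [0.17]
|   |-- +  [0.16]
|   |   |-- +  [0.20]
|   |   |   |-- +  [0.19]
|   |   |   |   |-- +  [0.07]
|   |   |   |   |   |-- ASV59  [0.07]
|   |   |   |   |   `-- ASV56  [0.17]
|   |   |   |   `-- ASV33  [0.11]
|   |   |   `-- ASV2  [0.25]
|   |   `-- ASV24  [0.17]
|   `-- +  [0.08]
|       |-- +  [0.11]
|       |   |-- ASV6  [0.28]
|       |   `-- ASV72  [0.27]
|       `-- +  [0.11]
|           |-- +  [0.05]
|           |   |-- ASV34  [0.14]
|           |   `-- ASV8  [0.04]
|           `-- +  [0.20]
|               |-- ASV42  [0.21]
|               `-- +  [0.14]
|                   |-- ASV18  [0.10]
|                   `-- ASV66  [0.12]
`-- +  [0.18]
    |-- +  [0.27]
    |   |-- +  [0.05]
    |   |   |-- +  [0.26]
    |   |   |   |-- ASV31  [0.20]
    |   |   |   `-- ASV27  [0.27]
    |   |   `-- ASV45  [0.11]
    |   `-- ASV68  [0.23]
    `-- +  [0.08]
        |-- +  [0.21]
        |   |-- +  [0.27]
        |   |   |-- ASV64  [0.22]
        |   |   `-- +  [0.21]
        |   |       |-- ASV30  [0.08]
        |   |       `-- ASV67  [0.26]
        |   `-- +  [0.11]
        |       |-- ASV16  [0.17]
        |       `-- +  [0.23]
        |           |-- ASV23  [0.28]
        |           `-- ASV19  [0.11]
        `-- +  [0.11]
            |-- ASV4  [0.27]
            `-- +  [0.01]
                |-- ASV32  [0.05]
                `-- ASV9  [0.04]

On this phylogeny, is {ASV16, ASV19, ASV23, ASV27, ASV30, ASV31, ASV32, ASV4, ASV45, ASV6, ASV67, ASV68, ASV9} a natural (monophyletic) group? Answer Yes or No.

No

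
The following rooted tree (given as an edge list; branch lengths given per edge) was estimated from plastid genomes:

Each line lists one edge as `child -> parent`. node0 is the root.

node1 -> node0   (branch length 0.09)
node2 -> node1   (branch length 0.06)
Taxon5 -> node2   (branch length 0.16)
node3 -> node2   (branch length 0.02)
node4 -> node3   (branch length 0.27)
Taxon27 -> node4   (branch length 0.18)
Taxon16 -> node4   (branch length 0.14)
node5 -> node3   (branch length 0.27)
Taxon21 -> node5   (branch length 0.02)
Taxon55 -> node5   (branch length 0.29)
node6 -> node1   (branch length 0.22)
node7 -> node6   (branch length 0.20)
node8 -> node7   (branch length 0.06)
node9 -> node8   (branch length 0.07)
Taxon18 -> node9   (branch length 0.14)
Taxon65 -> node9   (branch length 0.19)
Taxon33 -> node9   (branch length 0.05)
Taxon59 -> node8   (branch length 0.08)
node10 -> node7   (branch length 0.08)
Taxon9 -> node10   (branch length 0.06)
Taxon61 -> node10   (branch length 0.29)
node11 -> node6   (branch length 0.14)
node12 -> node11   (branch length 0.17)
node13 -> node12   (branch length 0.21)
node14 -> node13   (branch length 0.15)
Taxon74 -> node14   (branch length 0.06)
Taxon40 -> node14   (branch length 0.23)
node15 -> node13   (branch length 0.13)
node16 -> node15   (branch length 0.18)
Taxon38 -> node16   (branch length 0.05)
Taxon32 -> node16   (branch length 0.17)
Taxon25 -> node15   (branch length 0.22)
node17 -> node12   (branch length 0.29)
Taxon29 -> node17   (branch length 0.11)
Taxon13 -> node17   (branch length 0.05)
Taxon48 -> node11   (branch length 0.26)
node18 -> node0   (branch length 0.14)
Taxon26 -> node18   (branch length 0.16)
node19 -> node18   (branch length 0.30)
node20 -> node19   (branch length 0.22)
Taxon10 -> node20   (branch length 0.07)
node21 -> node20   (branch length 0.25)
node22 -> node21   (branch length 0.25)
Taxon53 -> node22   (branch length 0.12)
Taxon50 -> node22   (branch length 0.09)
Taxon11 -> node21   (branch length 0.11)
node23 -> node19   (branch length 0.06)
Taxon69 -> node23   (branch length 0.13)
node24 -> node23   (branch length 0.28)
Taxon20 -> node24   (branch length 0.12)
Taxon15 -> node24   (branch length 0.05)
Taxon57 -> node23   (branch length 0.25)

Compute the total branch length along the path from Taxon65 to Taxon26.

The path runs Taxon65 → … → MRCA → … → Taxon26; the MRCA is the root of the tree.
Branch lengths along that path: 0.19 + 0.07 + 0.06 + 0.20 + 0.22 + 0.09 + 0.14 + 0.16 = 1.13.

1.13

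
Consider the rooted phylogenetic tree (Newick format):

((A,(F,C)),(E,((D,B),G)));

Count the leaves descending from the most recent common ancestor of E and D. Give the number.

4

The MRCA of E and D is the node subtending (E,((D,B),G)).
That clade contains 4 terminal taxa: B, D, E, G.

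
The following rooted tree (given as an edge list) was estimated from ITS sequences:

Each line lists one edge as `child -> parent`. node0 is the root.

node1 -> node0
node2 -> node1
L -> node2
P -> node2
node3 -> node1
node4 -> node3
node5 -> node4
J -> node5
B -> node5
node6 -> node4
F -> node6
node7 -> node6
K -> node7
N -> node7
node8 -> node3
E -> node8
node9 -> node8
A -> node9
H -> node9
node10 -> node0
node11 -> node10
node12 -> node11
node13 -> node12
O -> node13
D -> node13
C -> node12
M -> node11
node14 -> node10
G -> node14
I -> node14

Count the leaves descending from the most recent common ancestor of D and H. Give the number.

The MRCA of D and H is the root, so the clade is the entire tree.
That clade contains 16 terminal taxa: A, B, C, D, E, F, G, H, I, J, K, L, M, N, O, P.

16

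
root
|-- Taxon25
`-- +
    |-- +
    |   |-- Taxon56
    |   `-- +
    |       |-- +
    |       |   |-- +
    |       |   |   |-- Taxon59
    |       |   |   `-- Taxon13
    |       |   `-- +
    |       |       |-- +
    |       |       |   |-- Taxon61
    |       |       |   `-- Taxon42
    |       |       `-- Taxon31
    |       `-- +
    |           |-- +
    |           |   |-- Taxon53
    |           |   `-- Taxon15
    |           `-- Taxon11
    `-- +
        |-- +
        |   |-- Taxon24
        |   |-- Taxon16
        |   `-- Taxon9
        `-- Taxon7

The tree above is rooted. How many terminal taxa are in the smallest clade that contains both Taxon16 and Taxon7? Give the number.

The MRCA of Taxon16 and Taxon7 is the node subtending ((Taxon24,Taxon16,Taxon9),Taxon7).
That clade contains 4 terminal taxa: Taxon16, Taxon24, Taxon7, Taxon9.

4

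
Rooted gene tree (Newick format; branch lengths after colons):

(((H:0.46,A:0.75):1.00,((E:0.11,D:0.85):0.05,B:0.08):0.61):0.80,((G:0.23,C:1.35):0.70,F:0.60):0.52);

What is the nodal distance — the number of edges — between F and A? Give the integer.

5

The MRCA of F and A is the root of the tree.
From F up to that node: 2 branches. From A up to the same node: 3 branches. Total: 2 + 3 = 5.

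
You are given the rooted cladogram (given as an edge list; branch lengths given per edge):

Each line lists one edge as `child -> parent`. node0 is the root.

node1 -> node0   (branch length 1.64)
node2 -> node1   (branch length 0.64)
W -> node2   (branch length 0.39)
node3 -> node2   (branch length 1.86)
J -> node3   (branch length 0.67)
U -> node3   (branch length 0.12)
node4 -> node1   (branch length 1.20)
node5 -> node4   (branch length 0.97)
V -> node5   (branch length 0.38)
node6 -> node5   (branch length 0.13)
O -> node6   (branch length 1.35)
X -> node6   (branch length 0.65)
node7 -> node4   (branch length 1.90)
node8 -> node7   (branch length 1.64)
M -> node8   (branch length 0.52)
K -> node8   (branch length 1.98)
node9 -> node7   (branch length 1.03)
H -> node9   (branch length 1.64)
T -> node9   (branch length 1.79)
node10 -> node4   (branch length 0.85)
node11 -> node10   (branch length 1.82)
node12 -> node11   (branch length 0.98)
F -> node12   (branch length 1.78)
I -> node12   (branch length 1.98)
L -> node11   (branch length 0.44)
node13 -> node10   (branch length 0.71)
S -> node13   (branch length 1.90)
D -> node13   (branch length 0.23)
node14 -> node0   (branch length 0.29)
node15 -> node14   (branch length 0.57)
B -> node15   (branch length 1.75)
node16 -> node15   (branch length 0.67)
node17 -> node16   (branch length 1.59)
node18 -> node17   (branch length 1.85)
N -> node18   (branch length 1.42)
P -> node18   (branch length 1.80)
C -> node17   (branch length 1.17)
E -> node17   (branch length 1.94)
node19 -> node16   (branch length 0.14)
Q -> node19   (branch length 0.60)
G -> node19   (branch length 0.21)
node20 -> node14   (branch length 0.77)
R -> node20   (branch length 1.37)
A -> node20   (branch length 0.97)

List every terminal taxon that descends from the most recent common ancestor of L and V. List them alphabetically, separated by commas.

D, F, H, I, K, L, M, O, S, T, V, X

Tracing L: it sits inside ((F,I),L).
Tracing V: it sits inside (V,(O,X)).
The smallest clade enclosing both is ((V,(O,X)),((M,K),(H,T)),(((F,I),L),(S,D))); the answer is its 12 terminal taxa in alphabetical order.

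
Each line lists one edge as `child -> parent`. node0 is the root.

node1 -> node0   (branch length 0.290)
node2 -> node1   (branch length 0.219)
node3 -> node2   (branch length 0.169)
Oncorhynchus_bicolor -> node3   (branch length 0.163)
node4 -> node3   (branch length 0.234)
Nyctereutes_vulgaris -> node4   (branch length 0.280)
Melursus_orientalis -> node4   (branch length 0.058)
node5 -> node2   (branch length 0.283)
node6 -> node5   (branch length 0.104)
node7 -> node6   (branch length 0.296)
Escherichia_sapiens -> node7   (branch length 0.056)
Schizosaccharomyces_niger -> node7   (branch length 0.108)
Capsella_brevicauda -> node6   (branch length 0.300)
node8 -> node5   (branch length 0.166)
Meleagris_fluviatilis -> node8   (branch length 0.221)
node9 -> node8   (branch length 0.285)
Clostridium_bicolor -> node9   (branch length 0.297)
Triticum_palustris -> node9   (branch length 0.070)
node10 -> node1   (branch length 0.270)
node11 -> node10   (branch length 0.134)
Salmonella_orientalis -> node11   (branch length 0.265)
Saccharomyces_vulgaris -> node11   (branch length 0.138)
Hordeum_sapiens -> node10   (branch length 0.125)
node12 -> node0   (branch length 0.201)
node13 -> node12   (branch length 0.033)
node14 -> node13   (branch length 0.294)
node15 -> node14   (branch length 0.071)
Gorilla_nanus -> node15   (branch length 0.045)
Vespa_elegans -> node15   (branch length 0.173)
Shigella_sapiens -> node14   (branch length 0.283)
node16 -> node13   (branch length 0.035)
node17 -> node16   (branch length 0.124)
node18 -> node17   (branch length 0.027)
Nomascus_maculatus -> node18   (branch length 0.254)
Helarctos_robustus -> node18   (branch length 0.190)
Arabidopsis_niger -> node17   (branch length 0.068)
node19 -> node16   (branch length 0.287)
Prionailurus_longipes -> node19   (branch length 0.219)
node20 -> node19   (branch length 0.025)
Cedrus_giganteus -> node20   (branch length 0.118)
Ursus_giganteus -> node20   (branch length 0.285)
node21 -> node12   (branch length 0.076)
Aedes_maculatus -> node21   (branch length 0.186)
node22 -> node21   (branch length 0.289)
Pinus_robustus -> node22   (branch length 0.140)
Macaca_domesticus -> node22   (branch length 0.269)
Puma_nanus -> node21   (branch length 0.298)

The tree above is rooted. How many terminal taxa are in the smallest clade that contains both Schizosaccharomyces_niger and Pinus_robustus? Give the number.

25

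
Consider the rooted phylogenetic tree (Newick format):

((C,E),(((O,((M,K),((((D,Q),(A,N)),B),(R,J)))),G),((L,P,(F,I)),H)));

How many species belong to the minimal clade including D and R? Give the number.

The MRCA of D and R is the node subtending ((((D,Q),(A,N)),B),(R,J)).
That clade contains 7 terminal taxa: A, B, D, J, N, Q, R.

7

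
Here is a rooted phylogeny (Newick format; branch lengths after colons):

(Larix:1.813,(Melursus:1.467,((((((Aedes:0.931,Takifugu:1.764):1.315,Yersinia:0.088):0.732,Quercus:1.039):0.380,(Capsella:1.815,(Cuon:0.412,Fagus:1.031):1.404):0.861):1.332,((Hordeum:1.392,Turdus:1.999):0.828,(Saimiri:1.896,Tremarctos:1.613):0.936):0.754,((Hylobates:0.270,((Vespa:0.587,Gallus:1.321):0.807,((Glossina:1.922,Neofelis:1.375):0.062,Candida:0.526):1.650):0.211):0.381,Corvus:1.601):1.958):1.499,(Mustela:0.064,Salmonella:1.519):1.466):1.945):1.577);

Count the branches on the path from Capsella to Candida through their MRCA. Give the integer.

The MRCA of Capsella and Candida is the node subtending (((((Aedes,Takifugu),Yersinia),Quercus),(Capsella,(Cuon,Fagus))),((Hordeum,Turdus),(Saimiri,Tremarctos)),((Hylobates,((Vespa,Gallus),((Glossina,Neofelis),Candida))),Corvus)).
From Capsella up to that node: 3 branches. From Candida up to the same node: 5 branches. Total: 3 + 5 = 8.

8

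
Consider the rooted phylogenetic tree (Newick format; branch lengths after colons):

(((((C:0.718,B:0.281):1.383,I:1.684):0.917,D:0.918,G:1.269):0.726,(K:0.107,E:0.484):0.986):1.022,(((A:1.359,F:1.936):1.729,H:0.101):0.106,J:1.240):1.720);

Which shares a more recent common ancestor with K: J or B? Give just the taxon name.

B

The MRCA of K and B subtends ((((C,B),I),D,G),(K,E)) (7 taxa).
The MRCA of K and J is the root, subtending the entire tree (11 taxa).
The first is nested inside the second, so K shares a more recent common ancestor with B.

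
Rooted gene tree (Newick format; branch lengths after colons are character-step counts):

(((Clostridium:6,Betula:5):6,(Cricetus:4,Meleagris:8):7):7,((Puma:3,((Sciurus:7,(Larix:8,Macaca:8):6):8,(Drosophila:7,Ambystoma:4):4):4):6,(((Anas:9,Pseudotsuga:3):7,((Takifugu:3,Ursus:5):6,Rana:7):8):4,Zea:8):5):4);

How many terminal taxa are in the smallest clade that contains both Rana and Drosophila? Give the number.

The MRCA of Rana and Drosophila is the node subtending ((Puma,((Sciurus,(Larix,Macaca)),(Drosophila,Ambystoma))),(((Anas,Pseudotsuga),((Takifugu,Ursus),Rana)),Zea)).
That clade contains 12 terminal taxa: Ambystoma, Anas, Drosophila, Larix, Macaca, Pseudotsuga, Puma, Rana, Sciurus, Takifugu, Ursus, Zea.

12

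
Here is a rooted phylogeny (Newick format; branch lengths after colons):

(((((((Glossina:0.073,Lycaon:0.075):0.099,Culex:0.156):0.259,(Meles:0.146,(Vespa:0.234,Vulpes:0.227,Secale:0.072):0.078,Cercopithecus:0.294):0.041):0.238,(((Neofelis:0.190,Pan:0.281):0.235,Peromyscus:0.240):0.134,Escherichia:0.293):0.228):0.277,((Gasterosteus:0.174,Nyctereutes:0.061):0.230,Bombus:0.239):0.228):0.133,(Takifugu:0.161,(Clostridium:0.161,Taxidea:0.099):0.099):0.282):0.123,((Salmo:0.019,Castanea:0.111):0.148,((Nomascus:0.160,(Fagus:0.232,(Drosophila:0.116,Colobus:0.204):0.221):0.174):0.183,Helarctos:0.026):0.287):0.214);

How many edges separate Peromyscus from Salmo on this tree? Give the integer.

9

The MRCA of Peromyscus and Salmo is the root of the tree.
From Peromyscus up to that node: 6 branches. From Salmo up to the same node: 3 branches. Total: 6 + 3 = 9.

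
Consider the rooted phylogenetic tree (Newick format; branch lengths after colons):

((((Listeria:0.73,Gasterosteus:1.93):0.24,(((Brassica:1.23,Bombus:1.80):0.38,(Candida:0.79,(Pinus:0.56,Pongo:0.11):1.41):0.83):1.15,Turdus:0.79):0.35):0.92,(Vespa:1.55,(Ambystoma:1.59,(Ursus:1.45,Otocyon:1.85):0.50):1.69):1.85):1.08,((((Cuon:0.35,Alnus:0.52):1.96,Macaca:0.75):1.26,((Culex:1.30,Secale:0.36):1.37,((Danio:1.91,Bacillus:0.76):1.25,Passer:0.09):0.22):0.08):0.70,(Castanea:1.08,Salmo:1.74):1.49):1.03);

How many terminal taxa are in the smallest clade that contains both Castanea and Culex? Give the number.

The MRCA of Castanea and Culex is the node subtending ((((Cuon,Alnus),Macaca),((Culex,Secale),((Danio,Bacillus),Passer))),(Castanea,Salmo)).
That clade contains 10 terminal taxa: Alnus, Bacillus, Castanea, Culex, Cuon, Danio, Macaca, Passer, Salmo, Secale.

10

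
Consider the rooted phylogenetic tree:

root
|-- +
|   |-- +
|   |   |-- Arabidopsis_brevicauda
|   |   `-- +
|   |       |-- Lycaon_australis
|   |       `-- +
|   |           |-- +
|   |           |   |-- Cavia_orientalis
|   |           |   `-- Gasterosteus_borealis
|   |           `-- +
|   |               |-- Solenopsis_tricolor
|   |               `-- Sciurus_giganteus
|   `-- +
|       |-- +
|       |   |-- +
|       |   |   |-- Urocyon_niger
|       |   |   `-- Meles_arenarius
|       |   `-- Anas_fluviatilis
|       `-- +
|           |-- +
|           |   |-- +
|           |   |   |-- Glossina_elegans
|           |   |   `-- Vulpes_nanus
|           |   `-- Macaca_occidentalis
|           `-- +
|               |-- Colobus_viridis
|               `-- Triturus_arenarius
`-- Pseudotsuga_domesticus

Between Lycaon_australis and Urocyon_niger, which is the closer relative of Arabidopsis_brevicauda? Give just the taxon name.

The MRCA of Arabidopsis_brevicauda and Lycaon_australis subtends (Arabidopsis_brevicauda,(Lycaon_australis,((Cavia_orientalis,Gasterosteus_borealis),(Solenopsis_tricolor,Sciurus_giganteus)))) (6 taxa).
The MRCA of Arabidopsis_brevicauda and Urocyon_niger subtends ((Arabidopsis_brevicauda,(Lycaon_australis,((Cavia_orientalis,Gasterosteus_borealis),(Solenopsis_tricolor,Sciurus_giganteus)))),(((Urocyon_niger,Meles_arenarius),Anas_fluviatilis),(((Glossina_elegans,Vulpes_nanus),Macaca_occidentalis),(Colobus_viridis,Triturus_arenarius)))) (14 taxa).
The first is nested inside the second, so Arabidopsis_brevicauda shares a more recent common ancestor with Lycaon_australis.

Lycaon_australis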